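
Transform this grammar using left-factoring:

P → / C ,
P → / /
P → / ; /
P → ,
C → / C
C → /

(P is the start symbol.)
Left-factoring transforms A → αβ₁ | αβ₂ into A → αA' and A' → β₁ | β₂
(α is the longest common prefix among the alternatives). Repeat until
no nonterminal has two alternatives with a common prefix.

Round 1: P has alternatives sharing prefix '/'. Introduce P': P → / P'
  Add: P' → C ,
  Add: P' → /
  Add: P' → ; /

Round 2: C has alternatives sharing prefix '/'. Introduce C': C → / C'
  Add: C' → C
  Add: C' → ε

No remaining common prefixes — done.

Resulting grammar:
P → / P'
P' → C ,
P' → /
P' → ; /
P → ,
C → / C'
C' → C
C' → ε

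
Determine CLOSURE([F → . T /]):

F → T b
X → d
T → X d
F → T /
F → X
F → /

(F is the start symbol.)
{ [F → . T /], [T → . X d], [X → . d] }

To compute CLOSURE, for each item [A → α.Bβ] where B is a non-terminal, add [B → .γ] for all productions B → γ; repeat for the newly added items until nothing changes.

Start with: [F → . T /]
  [F → . T /] has the dot before T: add [T → . X d]
  [T → . X d] has the dot before X: add [X → . d]
No further items can be added.

CLOSURE = { [F → . T /], [T → . X d], [X → . d] }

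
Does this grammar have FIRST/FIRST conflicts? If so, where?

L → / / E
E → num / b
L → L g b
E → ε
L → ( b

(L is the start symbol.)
FIRST sets of the non-terminals at (or reachable through a nullable prefix from) the front of some alternative:
  FIRST(L) = { '(', '/' }

Productions for L:
  L → / / E: FIRST = { '/' }
  L → L g b: FIRST = { '(', '/' }
  L → ( b: FIRST = { '(' }
Productions for E:
  E → num / b: FIRST = { 'num' }
  E → ε: FIRST = { ε }

Conflict for L: L → / / E and L → L g b
  Overlap: { '/' }
Conflict for L: L → L g b and L → ( b
  Overlap: { '(' }

Answer: Yes. L → '/' '/' E / L → L g b on { '/' }; L → L g b / L → '(' b on { '(' }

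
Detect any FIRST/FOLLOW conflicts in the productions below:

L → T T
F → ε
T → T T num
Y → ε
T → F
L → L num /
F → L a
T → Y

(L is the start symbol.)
Yes. L → L num '/' with FOLLOW(L) on { 'a', 'num' }; F → L a with FOLLOW(F) on { 'a', 'num' }; T → T T num with FOLLOW(T) on { 'a', 'num' }; T → F with FOLLOW(T) on { 'a', 'num' }

Nullable non-terminals: F, L, T, Y.
FIRST sets used below: FIRST(L) = { 'a', 'num', ε }, FIRST(T) = { 'a', 'num', ε }, FIRST(F) = { 'a', 'num', ε }, FIRST(Y) = { ε }

F: nullable alternative(s) F → ε; FOLLOW(F) = { $, 'a', 'num' }
  F → ε: FIRST \ {ε} = { } — this is the only nullable alternative, skip
  F → L a: FIRST \ {ε} = { 'a', 'num' } — overlaps FOLLOW(F) on { 'a', 'num' }: CONFLICT

L: nullable alternative(s) L → T T; FOLLOW(L) = { $, 'a', 'num' }
  L → T T: FIRST \ {ε} = { 'a', 'num' } — this is the only nullable alternative, skip
  L → L num /: FIRST \ {ε} = { 'a', 'num' } — overlaps FOLLOW(L) on { 'a', 'num' }: CONFLICT

T: nullable alternative(s) T → F, T → Y; FOLLOW(T) = { $, 'a', 'num' }
  T → T T num: FIRST \ {ε} = { 'a', 'num' } — overlaps FOLLOW(T) on { 'a', 'num' }: CONFLICT
  T → F: FIRST \ {ε} = { 'a', 'num' } — overlaps FOLLOW(T) on { 'a', 'num' }: CONFLICT
  T → Y: FIRST \ {ε} = { } — disjoint from FOLLOW(T)
Y has a nullable alternative but only one production, so nothing to check.

So the grammar has 4 FIRST/FOLLOW conflicts (marked CONFLICT above).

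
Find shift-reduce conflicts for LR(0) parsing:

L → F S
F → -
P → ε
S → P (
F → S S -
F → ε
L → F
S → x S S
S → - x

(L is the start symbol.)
A shift-reduce conflict occurs when an LR(0) state has both:
  - a complete (reduce) item [A → α .] (dot at the end), and
  - a shift item [B → β . c γ] (dot before a terminal).

Augment with L' → L and build the canonical LR(0) collection (I0 = CLOSURE({[L' → . L]}), then GOTO on every symbol after a dot until no new states appear). It has 15 states:
  I0: { [F → . -], [F → . S S -], [F → .], [L → . F S], [L → . F], [L' → . L], [P → .], [S → . - x], [S → . P (], [S → . x S S] }  — shift, 2 reduces
  I1: { [F → - .], [S → - . x] }  — shift, reduce
  I2: { [L → F . S], [L → F .], [P → .], [S → . - x], [S → . P (], [S → . x S S] }  — shift, 2 reduces
  I3: { [L' → L .] }  — accept
  I4: { [S → P . (] }  — shift
  I5: { [F → S . S -], [P → .], [S → . - x], [S → . P (], [S → . x S S] }  — shift, reduce
  I6: { [P → .], [S → . - x], [S → . P (], [S → . x S S], [S → x . S S] }  — shift, reduce
  I7: { [S → - . x] }  — shift
  I8: { [P → .], [S → . - x], [S → . P (], [S → . x S S], [S → x S . S] }  — shift, reduce
  I9: { [S → x S S .] }  — reduce
  I10: { [S → - x .] }  — reduce
  I11: { [F → S S . -] }  — shift
  I12: { [F → S S - .] }  — reduce
  I13: { [S → P ( .] }  — reduce
  I14: { [L → F S .] }  — reduce

I0 contains reduce items [F → .], [P → .] and shift items [F → . -], [S → . - x], [S → . x S S] — shift-reduce conflict.
I1 contains reduce item [F → - .] and shift item [S → - . x] — shift-reduce conflict.
I2 contains reduce items [L → F .], [P → .] and shift items [S → . - x], [S → . x S S] — shift-reduce conflict.
I5 contains reduce item [P → .] and shift items [S → . - x], [S → . x S S] — shift-reduce conflict.
I6 contains reduce item [P → .] and shift items [S → . - x], [S → . x S S] — shift-reduce conflict.
I8 contains reduce item [P → .] and shift items [S → . - x], [S → . x S S] — shift-reduce conflict.

Answer: Yes — I0: [F → .] vs [F → . -]; I1: [F → - .] vs [S → - . x]; I2: [L → F .] vs [S → . - x]; I5: [P → .] vs [S → . - x]; I6: [P → .] vs [S → . - x]; I8: [P → .] vs [S → . - x]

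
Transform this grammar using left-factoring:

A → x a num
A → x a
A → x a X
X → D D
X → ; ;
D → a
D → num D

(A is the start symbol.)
A → x a A'
A' → num
A' → ε
A' → X
X → D D
X → ; ;
D → a
D → num D

Left-factoring transforms A → αβ₁ | αβ₂ into A → αA' and A' → β₁ | β₂
(α is the longest common prefix among the alternatives). Repeat until
no nonterminal has two alternatives with a common prefix.

Round 1: A has alternatives sharing prefix 'x a'. Introduce A': A → x a A'
  Add: A' → num
  Add: A' → ε
  Add: A' → X

No remaining common prefixes — done.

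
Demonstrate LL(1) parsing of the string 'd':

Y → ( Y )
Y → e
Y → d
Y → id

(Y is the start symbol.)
LL(1) parsing maintains a stack (initially the start symbol over $) and the input. At each step: if the stack top is a terminal, match it against the current input token; if it is a non-terminal N, replace it with the RHS of M[N, lookahead] (the unique production whose predict set contains the lookahead).

Stack is shown with the top on the left.

Stack  Input  Action
--------------------
Y $    d $    output Y → d
d $    d $    match 'd'
$      $      accept

The string is accepted.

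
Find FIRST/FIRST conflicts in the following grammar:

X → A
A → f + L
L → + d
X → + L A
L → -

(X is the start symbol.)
FIRST sets of the non-terminals at (or reachable through a nullable prefix from) the front of some alternative:
  FIRST(A) = { 'f' }

Productions for X:
  X → A: FIRST = { 'f' }
  X → + L A: FIRST = { '+' }
Productions for L:
  L → + d: FIRST = { '+' }
  L → -: FIRST = { '-' }
A has only one production, so no FIRST/FIRST conflict is possible there.

All alternatives of each non-terminal have pairwise disjoint FIRST sets.

Answer: No FIRST/FIRST conflicts.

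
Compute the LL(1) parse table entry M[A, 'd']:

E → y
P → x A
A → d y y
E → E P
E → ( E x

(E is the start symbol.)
To find M[A, 'd'], we find productions for A where 'd' is in the predict set (PREDICT(N → α) = (FIRST(α) \ {ε}) ∪ (FOLLOW(N) if α ⇒* ε)).

A → d y y: PREDICT = { 'd' }
  'd' is in predict set, so this production goes in M[A, 'd']

M[A, 'd'] = A → d y y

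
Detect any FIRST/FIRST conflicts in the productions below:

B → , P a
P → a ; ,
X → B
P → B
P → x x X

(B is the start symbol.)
No FIRST/FIRST conflicts.

A FIRST/FIRST conflict occurs when two productions N → α and N → β for the same non-terminal have FIRST(α) ∩ FIRST(β) ≠ ∅ (with ε ∈ FIRST of a nullable right-hand side, so two nullable alternatives also conflict).

FIRST sets of the non-terminals at (or reachable through a nullable prefix from) the front of some alternative:
  FIRST(B) = { ',' }

Productions for P:
  P → a ; ,: FIRST = { 'a' }
  P → B: FIRST = { ',' }
  P → x x X: FIRST = { 'x' }
B, X have only one production, so no FIRST/FIRST conflict is possible there.

All alternatives of each non-terminal have pairwise disjoint FIRST sets.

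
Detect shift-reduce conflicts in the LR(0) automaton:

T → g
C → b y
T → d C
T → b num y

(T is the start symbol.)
No shift-reduce conflicts

A shift-reduce conflict occurs when an LR(0) state has both:
  - a complete (reduce) item [A → α .] (dot at the end), and
  - a shift item [B → β . c γ] (dot before a terminal).

Augment with T' → T and build the canonical LR(0) collection (I0 = CLOSURE({[T' → . T]}), then GOTO on every symbol after a dot until no new states appear). It has 10 states:
  I0: { [T → . b num y], [T → . d C], [T → . g], [T' → . T] }  — shift
  I1: { [T' → T .] }  — accept
  I2: { [T → b . num y] }  — shift
  I3: { [C → . b y], [T → d . C] }  — shift
  I4: { [T → g .] }  — reduce
  I5: { [T → d C .] }  — reduce
  I6: { [C → b . y] }  — shift
  I7: { [C → b y .] }  — reduce
  I8: { [T → b num . y] }  — shift
  I9: { [T → b num y .] }  — reduce

No state contains both a complete item and a shift item.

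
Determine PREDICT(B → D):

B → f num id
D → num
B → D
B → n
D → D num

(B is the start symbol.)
PREDICT(B → D) = (FIRST(RHS) \ {ε}) ∪ (FOLLOW(B) if ε ∈ FIRST(RHS), i.e. RHS ⇒* ε)
FIRST(D) = { 'num' }
FIRST(D) = { 'num' }
ε ∉ FIRST(D), so FOLLOW(B) is not added.
PREDICT(B → D) = { 'num' }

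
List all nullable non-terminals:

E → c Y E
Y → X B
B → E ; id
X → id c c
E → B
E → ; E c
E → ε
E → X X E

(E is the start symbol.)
A non-terminal is nullable if it can derive ε (the empty string): either it has an ε-production, or it has a production whose right-hand side consists entirely of nullable non-terminals.

ε-productions: E → ε
So E is immediately nullable.
No further non-terminal can be added: every production for the remaining non-terminals contains a terminal or a non-nullable non-terminal.
Nullable = { 'E' }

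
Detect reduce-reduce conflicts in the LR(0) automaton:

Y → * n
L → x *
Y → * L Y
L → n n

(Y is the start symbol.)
A reduce-reduce conflict occurs when an LR(0) state has two complete items [A → α .] and [B → β .] — both call for a reduction, and with no lookahead the parser cannot choose between them.

Augment with Y' → Y and build the canonical LR(0) collection (I0 = CLOSURE({[Y' → . Y]}), then GOTO on every symbol after a dot until no new states appear). It has 9 states:
  I0: { [Y → . * L Y], [Y → . * n], [Y' → . Y] }  — shift
  I1: { [L → . n n], [L → . x *], [Y → * . L Y], [Y → * . n] }  — shift
  I2: { [Y' → Y .] }  — accept
  I3: { [Y → * L . Y], [Y → . * L Y], [Y → . * n] }  — shift
  I4: { [L → n . n], [Y → * n .] }  — shift, reduce
  I5: { [L → x . *] }  — shift
  I6: { [L → x * .] }  — reduce
  I7: { [L → n n .] }  — reduce
  I8: { [Y → * L Y .] }  — reduce

No state contains more than one complete item.

Answer: No reduce-reduce conflicts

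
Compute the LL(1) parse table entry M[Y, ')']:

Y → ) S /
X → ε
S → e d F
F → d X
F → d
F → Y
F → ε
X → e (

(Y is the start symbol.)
To find M[Y, ')'], we find productions for Y where ')' is in the predict set (PREDICT(N → α) = (FIRST(α) \ {ε}) ∪ (FOLLOW(N) if α ⇒* ε)).

Y → ) S /: PREDICT = { ')' }
  ')' is in predict set, so this production goes in M[Y, ')']

M[Y, ')'] = Y → ) S /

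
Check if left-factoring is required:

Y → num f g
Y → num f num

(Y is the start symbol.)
Yes, Y has productions with common prefix 'num f'

Left-factoring is needed when two productions for the same non-terminal
share a common prefix on the right-hand side.

Productions for Y:
  Y → num f g
  Y → num f num

Found common prefix 'num f' in productions for Y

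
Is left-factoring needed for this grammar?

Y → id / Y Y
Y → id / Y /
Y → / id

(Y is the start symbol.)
Yes, Y has productions with common prefix 'id / Y'

Left-factoring is needed when two productions for the same non-terminal
share a common prefix on the right-hand side.

Productions for Y:
  Y → id / Y Y
  Y → id / Y /
  Y → / id

Found common prefix 'id / Y' in productions for Y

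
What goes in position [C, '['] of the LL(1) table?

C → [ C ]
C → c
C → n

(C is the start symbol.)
C → [ C ]

To find M[C, '['], we find productions for C where '[' is in the predict set (PREDICT(N → α) = (FIRST(α) \ {ε}) ∪ (FOLLOW(N) if α ⇒* ε)).

C → [ C ]: PREDICT = { '[' }
  '[' is in predict set, so this production goes in M[C, '[']
C → c: PREDICT = { 'c' }
C → n: PREDICT = { 'n' }

M[C, '['] = C → [ C ]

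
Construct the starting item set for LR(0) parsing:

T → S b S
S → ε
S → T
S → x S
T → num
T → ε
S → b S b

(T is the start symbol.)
First, augment the grammar with T' → T
I₀ = CLOSURE({ [T' → . T] }):
  [T' → . T] has the dot before T: add [T → . S b S], [T → . num], [T → .]
  [T → . S b S] has the dot before S: add [S → .], [S → . T], [S → . x S], [S → . b S b]
No further items can be added.

I₀ = { [S → . T], [S → . b S b], [S → . x S], [S → .], [T → . S b S], [T → . num], [T → .], [T' → . T] }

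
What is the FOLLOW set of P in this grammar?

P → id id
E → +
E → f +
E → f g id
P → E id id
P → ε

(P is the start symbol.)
To compute FOLLOW(P), find every occurrence of P on a right-hand side N → α P β: add FIRST(β) \ {ε}, and if β is empty or nullable also add FOLLOW(N). Iterate to a fixed point.

P is the start symbol, so $ ∈ FOLLOW(P).
P does not occur on any right-hand side.

Taking the union: FOLLOW(P) = { $ }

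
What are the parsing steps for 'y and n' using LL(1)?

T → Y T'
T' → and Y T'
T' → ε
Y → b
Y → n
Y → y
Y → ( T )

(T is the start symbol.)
LL(1) parsing maintains a stack (initially the start symbol over $) and the input. At each step: if the stack top is a terminal, match it against the current input token; if it is a non-terminal N, replace it with the RHS of M[N, lookahead] (the unique production whose predict set contains the lookahead).

Stack is shown with the top on the left.

Stack       Input      Action
-----------------------------
T $         y and n $  output T → Y T'
Y T' $      y and n $  output Y → y
y T' $      y and n $  match 'y'
T' $        and n $    output T' → and Y T'
and Y T' $  and n $    match 'and'
Y T' $      n $        output Y → n
n T' $      n $        match 'n'
T' $        $          output T' → ε
$           $          accept

The string is accepted.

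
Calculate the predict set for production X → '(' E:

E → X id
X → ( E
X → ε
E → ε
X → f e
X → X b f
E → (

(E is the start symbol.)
{ '(' }

PREDICT(X → '(' E) = (FIRST(RHS) \ {ε}) ∪ (FOLLOW(X) if ε ∈ FIRST(RHS), i.e. RHS ⇒* ε)
FIRST('(' E) = { '(' }
ε ∉ FIRST('(' E), so FOLLOW(X) is not added.
PREDICT(X → '(' E) = { '(' }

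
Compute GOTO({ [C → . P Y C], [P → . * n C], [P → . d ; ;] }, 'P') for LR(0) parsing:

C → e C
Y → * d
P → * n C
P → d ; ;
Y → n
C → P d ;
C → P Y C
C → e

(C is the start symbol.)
GOTO(I, 'P') = CLOSURE({ [A → αX.β] : [A → α.Xβ] ∈ I, X = 'P' })

Items with dot before 'P', with the dot advanced:
  [C → . P Y C] → [C → P . Y C]
Closure of the advanced items:
  [C → P . Y C] has the dot before Y: add [Y → . * d], [Y → . n]

GOTO = { [C → P . Y C], [Y → . * d], [Y → . n] }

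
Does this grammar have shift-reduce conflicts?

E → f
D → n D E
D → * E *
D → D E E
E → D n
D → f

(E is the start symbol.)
Yes — I8: [D → n D E .] vs [D → . * E *]; I11: [E → D n .] vs [D → . * E *]

Augment with E' → E and build the canonical LR(0) collection (I0 = CLOSURE({[E' → . E]}), then GOTO on every symbol after a dot until no new states appear). It has 14 states:
  I0: { [D → . * E *], [D → . D E E], [D → . f], [D → . n D E], [E → . D n], [E → . f], [E' → . E] }  — shift
  I1: { [D → * . E *], [D → . * E *], [D → . D E E], [D → . f], [D → . n D E], [E → . D n], [E → . f] }  — shift
  I2: { [D → . * E *], [D → . D E E], [D → . f], [D → . n D E], [D → D . E E], [E → . D n], [E → . f], [E → D . n] }  — shift
  I3: { [E' → E .] }  — accept
  I4: { [D → f .], [E → f .] }  — 2 reduces
  I5: { [D → . * E *], [D → . D E E], [D → . f], [D → . n D E], [D → n . D E] }  — shift
  I6: { [D → . * E *], [D → . D E E], [D → . f], [D → . n D E], [D → D . E E], [D → n D . E], [E → . D n], [E → . f] }  — shift
  I7: { [D → f .] }  — reduce
  I8: { [D → . * E *], [D → . D E E], [D → . f], [D → . n D E], [D → D E . E], [D → n D E .], [E → . D n], [E → . f] }  — shift, reduce
  I9: { [D → D E E .] }  — reduce
  I10: { [D → . * E *], [D → . D E E], [D → . f], [D → . n D E], [D → D E . E], [E → . D n], [E → . f] }  — shift
  I11: { [D → . * E *], [D → . D E E], [D → . f], [D → . n D E], [D → n . D E], [E → D n .] }  — shift, reduce
  I12: { [D → * E . *] }  — shift
  I13: { [D → * E * .] }  — reduce

I8 contains reduce item [D → n D E .] and shift items [D → . * E *], [D → . f], [D → . n D E], [E → . f] — shift-reduce conflict.
I11 contains reduce item [E → D n .] and shift items [D → . * E *], [D → . f], [D → . n D E] — shift-reduce conflict.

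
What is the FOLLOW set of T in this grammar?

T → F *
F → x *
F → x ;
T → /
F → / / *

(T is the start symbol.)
{ $ }

To compute FOLLOW(T), find every occurrence of T on a right-hand side N → α T β: add FIRST(β) \ {ε}, and if β is empty or nullable also add FOLLOW(N). Iterate to a fixed point.

T is the start symbol, so $ ∈ FOLLOW(T).
T does not occur on any right-hand side.

Taking the union: FOLLOW(T) = { $ }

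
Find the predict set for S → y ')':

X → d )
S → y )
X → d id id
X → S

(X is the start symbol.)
PREDICT(S → y ')') = (FIRST(RHS) \ {ε}) ∪ (FOLLOW(S) if ε ∈ FIRST(RHS), i.e. RHS ⇒* ε)
FIRST(y ')') = { 'y' }
ε ∉ FIRST(y ')'), so FOLLOW(S) is not added.
PREDICT(S → y ')') = { 'y' }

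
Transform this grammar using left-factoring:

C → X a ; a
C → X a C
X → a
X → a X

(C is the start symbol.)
Left-factoring transforms A → αβ₁ | αβ₂ into A → αA' and A' → β₁ | β₂
(α is the longest common prefix among the alternatives). Repeat until
no nonterminal has two alternatives with a common prefix.

Round 1: C has alternatives sharing prefix 'X a'. Introduce C': C → X a C'
  Add: C' → ; a
  Add: C' → C

Round 2: X has alternatives sharing prefix 'a'. Introduce X': X → a X'
  Add: X' → ε
  Add: X' → X

No remaining common prefixes — done.

Resulting grammar:
C → X a C'
C' → ; a
C' → C
X → a X'
X' → ε
X' → X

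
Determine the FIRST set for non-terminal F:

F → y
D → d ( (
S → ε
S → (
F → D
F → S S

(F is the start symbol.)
{ '(', 'd', 'y', ε }

FIRST sets of the other non-terminals involved (by the same procedure, iterated to a fixed point):
  FIRST(D) = { 'd' }
  FIRST(S) = { '(', ε }

From F → y:
  - y is a terminal: add 'y' and stop
From F → D:
  - D is a non-terminal: add FIRST(D) \ {ε} = { 'd' }
    D is not nullable, so stop
From F → S S:
  - S is a non-terminal: add FIRST(S) \ {ε} = { '(' }
    S is nullable, so continue to the next symbol
  - S is a non-terminal: add FIRST(S) \ {ε} = { '(' }
    S is nullable and nothing follows, so the whole right-hand side can vanish: ε ∈ FIRST(F)

Collecting: FIRST(F) = { '(', 'd', 'y', ε }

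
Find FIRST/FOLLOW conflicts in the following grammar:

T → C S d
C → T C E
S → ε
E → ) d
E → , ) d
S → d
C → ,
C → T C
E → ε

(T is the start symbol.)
Nullable non-terminals: E, S.

E: nullable alternative(s) E → ε; FOLLOW(E) = { ')', ',', 'd' }
  E → ) d: FIRST \ {ε} = { ')' } — overlaps FOLLOW(E) on { ')' }: CONFLICT
  E → , ) d: FIRST \ {ε} = { ',' } — overlaps FOLLOW(E) on { ',' }: CONFLICT
  E → ε: FIRST \ {ε} = { } — this is the only nullable alternative, skip

S: nullable alternative(s) S → ε; FOLLOW(S) = { 'd' }
  S → ε: FIRST \ {ε} = { } — this is the only nullable alternative, skip
  S → d: FIRST \ {ε} = { 'd' } — overlaps FOLLOW(S) on { 'd' }: CONFLICT

C, T have no nullable alternative, so no FIRST/FOLLOW check is needed there.

So the grammar has 3 FIRST/FOLLOW conflicts (marked CONFLICT above).

Answer: Yes. S → d with FOLLOW(S) on { 'd' }; E → ')' d with FOLLOW(E) on { ')' }; E → ',' ')' d with FOLLOW(E) on { ',' }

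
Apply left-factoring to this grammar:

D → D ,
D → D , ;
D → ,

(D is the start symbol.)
Left-factoring transforms A → αβ₁ | αβ₂ into A → αA' and A' → β₁ | β₂
(α is the longest common prefix among the alternatives). Repeat until
no nonterminal has two alternatives with a common prefix.

Round 1: D has alternatives sharing prefix 'D ,'. Introduce D': D → D , D'
  Add: D' → ε
  Add: D' → ;

No remaining common prefixes — done.

Resulting grammar:
D → D , D'
D' → ε
D' → ;
D → ,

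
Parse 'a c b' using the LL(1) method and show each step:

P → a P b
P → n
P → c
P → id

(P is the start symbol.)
LL(1) parsing maintains a stack (initially the start symbol over $) and the input. At each step: if the stack top is a terminal, match it against the current input token; if it is a non-terminal N, replace it with the RHS of M[N, lookahead] (the unique production whose predict set contains the lookahead).

Stack is shown with the top on the left.

Stack    Input    Action
------------------------
P $      a c b $  output P → a P b
a P b $  a c b $  match 'a'
P b $    c b $    output P → c
c b $    c b $    match 'c'
b $      b $      match 'b'
$        $        accept

The string is accepted.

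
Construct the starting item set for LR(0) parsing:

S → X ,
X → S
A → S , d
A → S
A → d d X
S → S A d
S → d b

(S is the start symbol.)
First, augment the grammar with S' → S
I₀ = CLOSURE({ [S' → . S] }):
  [S' → . S] has the dot before S: add [S → . X ,], [S → . S A d], [S → . d b]
  [S → . X ,] has the dot before X: add [X → . S]
No further items can be added.

I₀ = { [S → . S A d], [S → . X ,], [S → . d b], [S' → . S], [X → . S] }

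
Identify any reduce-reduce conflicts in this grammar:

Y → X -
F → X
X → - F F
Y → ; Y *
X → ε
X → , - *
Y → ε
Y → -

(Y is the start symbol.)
Augment with Y' → Y and build the canonical LR(0) collection (I0 = CLOSURE({[Y' → . Y]}), then GOTO on every symbol after a dot until no new states appear). It has 15 states:
  I0: { [X → . , - *], [X → . - F F], [X → .], [Y → . -], [Y → . ; Y *], [Y → . X -], [Y → .], [Y' → . Y] }  — shift, 2 reduces
  I1: { [X → , . - *] }  — shift
  I2: { [F → . X], [X → - . F F], [X → . , - *], [X → . - F F], [X → .], [Y → - .] }  — shift, 2 reduces
  I3: { [X → . , - *], [X → . - F F], [X → .], [Y → . -], [Y → . ; Y *], [Y → . X -], [Y → .], [Y → ; . Y *] }  — shift, 2 reduces
  I4: { [Y → X . -] }  — shift
  I5: { [Y' → Y .] }  — accept
  I6: { [Y → X - .] }  — reduce
  I7: { [Y → ; Y . *] }  — shift
  I8: { [Y → ; Y * .] }  — reduce
  I9: { [F → . X], [X → - . F F], [X → . , - *], [X → . - F F], [X → .] }  — shift, reduce
  I10: { [F → . X], [X → - F . F], [X → . , - *], [X → . - F F], [X → .] }  — shift, reduce
  I11: { [F → X .] }  — reduce
  I12: { [X → - F F .] }  — reduce
  I13: { [X → , - . *] }  — shift
  I14: { [X → , - * .] }  — reduce

I0 contains complete items [X → .], [Y → .] — reduce-reduce conflict.
I2 contains complete items [X → .], [Y → - .] — reduce-reduce conflict.
I3 contains complete items [X → .], [Y → .] — reduce-reduce conflict.

Answer: Yes — I0: [X → .] vs [Y → .]; I2: [X → .] vs [Y → - .]; I3: [X → .] vs [Y → .]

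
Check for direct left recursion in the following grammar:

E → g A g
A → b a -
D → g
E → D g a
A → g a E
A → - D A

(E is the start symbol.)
Direct left recursion occurs when N → N α for some non-terminal N (the right-hand side begins with the left-hand side itself).

E → g A g: starts with g
A → b a -: starts with b
D → g: starts with g
E → D g a: starts with D
A → g a E: starts with g
A → - D A: starts with '-'

No direct left recursion found.

Answer: No direct left recursion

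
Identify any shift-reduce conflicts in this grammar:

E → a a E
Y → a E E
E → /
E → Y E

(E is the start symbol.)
Yes — I7: [E → a a E .] vs [E → . /]

A shift-reduce conflict occurs when an LR(0) state has both:
  - a complete (reduce) item [A → α .] (dot at the end), and
  - a shift item [B → β . c γ] (dot before a terminal).

Augment with E' → E and build the canonical LR(0) collection (I0 = CLOSURE({[E' → . E]}), then GOTO on every symbol after a dot until no new states appear). It has 10 states:
  I0: { [E → . /], [E → . Y E], [E → . a a E], [E' → . E], [Y → . a E E] }  — shift
  I1: { [E → / .] }  — reduce
  I2: { [E' → E .] }  — accept
  I3: { [E → . /], [E → . Y E], [E → . a a E], [E → Y . E], [Y → . a E E] }  — shift
  I4: { [E → . /], [E → . Y E], [E → . a a E], [E → a . a E], [Y → . a E E], [Y → a . E E] }  — shift
  I5: { [E → . /], [E → . Y E], [E → . a a E], [Y → . a E E], [Y → a E . E] }  — shift
  I6: { [E → . /], [E → . Y E], [E → . a a E], [E → a . a E], [E → a a . E], [Y → . a E E], [Y → a . E E] }  — shift
  I7: { [E → . /], [E → . Y E], [E → . a a E], [E → a a E .], [Y → . a E E], [Y → a E . E] }  — shift, reduce
  I8: { [Y → a E E .] }  — reduce
  I9: { [E → Y E .] }  — reduce

I7 contains reduce item [E → a a E .] and shift items [E → . /], [E → . a a E], [Y → . a E E] — shift-reduce conflict.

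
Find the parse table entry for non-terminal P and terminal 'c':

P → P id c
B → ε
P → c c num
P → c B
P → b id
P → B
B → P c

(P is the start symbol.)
To find M[P, 'c'], we find productions for P where 'c' is in the predict set (PREDICT(N → α) = (FIRST(α) \ {ε}) ∪ (FOLLOW(N) if α ⇒* ε)).

Relevant sets:
  FIRST(P) = { 'b', 'c', 'id', ε }
  FIRST(B) = { 'b', 'c', 'id', ε }
  FOLLOW(P) = { $, 'c', 'id' }

P → P id c: PREDICT = { 'b', 'c', 'id' }
  'c' is in predict set, so this production goes in M[P, 'c']
P → c c num: PREDICT = { 'c' }
  'c' is in predict set, so this production goes in M[P, 'c']
P → c B: PREDICT = { 'c' }
  'c' is in predict set, so this production goes in M[P, 'c']
P → b id: PREDICT = { 'b' }
P → B: PREDICT = { $, 'b', 'c', 'id' }
  'c' is in predict set, so this production goes in M[P, 'c']

M[P, 'c'] = P → P id c, P → c c num, P → c B, P → B  (a multiply-defined cell — the grammar is not LL(1))

Answer: P → P id c, P → c c num, P → c B, P → B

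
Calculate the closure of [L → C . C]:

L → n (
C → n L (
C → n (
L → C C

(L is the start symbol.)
To compute CLOSURE, for each item [A → α.Bβ] where B is a non-terminal, add [B → .γ] for all productions B → γ; repeat for the newly added items until nothing changes.

Start with: [L → C . C]
  [L → C . C] has the dot before C: add [C → . n L (], [C → . n (]
No further items can be added.

CLOSURE = { [C → . n (], [C → . n L (], [L → C . C] }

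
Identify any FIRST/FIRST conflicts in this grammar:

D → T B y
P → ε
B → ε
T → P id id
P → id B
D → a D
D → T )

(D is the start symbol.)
A FIRST/FIRST conflict occurs when two productions N → α and N → β for the same non-terminal have FIRST(α) ∩ FIRST(β) ≠ ∅ (with ε ∈ FIRST of a nullable right-hand side, so two nullable alternatives also conflict).

FIRST sets of the non-terminals at (or reachable through a nullable prefix from) the front of some alternative:
  FIRST(T) = { 'id' }

Productions for D:
  D → T B y: FIRST = { 'id' }
  D → a D: FIRST = { 'a' }
  D → T ): FIRST = { 'id' }
Productions for P:
  P → ε: FIRST = { ε }
  P → id B: FIRST = { 'id' }
B, T have only one production, so no FIRST/FIRST conflict is possible there.

Conflict for D: D → T B y and D → T )
  Overlap: { 'id' }

Answer: Yes. D → T B y / D → T ')' on { 'id' }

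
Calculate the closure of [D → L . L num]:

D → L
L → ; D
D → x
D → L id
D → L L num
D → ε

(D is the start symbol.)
{ [D → L . L num], [L → . ; D] }

Start with: [D → L . L num]
  [D → L . L num] has the dot before L: add [L → . ; D]
No further items can be added.

CLOSURE = { [D → L . L num], [L → . ; D] }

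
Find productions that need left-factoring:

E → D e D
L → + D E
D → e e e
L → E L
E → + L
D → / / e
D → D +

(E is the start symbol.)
No, left-factoring is not needed

Left-factoring is needed when two productions for the same non-terminal
share a common prefix on the right-hand side.

Productions for E:
  E → D e D
  E → + L
Productions for L:
  L → + D E
  L → E L
Productions for D:
  D → e e e
  D → / / e
  D → D +

No common prefixes found.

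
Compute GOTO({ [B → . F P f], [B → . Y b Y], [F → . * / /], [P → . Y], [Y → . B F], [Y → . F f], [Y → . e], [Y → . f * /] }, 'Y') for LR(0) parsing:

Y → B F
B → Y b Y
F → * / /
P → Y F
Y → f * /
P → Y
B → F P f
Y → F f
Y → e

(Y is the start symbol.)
GOTO(I, 'Y') = CLOSURE({ [A → αX.β] : [A → α.Xβ] ∈ I, X = 'Y' })

Items with dot before 'Y', with the dot advanced:
  [B → . Y b Y] → [B → Y . b Y]
  [P → . Y] → [P → Y .]
Closure adds nothing (no advanced item has the dot before a non-terminal).

GOTO = { [B → Y . b Y], [P → Y .] }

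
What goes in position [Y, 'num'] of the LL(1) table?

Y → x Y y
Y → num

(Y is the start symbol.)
To find M[Y, 'num'], we find productions for Y where 'num' is in the predict set (PREDICT(N → α) = (FIRST(α) \ {ε}) ∪ (FOLLOW(N) if α ⇒* ε)).

Y → x Y y: PREDICT = { 'x' }
Y → num: PREDICT = { 'num' }
  'num' is in predict set, so this production goes in M[Y, 'num']

M[Y, 'num'] = Y → num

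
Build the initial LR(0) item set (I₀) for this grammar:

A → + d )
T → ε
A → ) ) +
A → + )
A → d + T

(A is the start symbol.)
First, augment the grammar with A' → A
I₀ = CLOSURE({ [A' → . A] }):
  [A' → . A] has the dot before A: add [A → . + d )], [A → . ) ) +], [A → . + )], [A → . d + T]
No further items can be added.

I₀ = { [A → . ) ) +], [A → . + )], [A → . + d )], [A → . d + T], [A' → . A] }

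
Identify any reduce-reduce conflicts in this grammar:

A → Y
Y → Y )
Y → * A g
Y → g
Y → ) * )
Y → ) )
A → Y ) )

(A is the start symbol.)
A reduce-reduce conflict occurs when an LR(0) state has two complete items [A → α .] and [B → β .] — both call for a reduction, and with no lookahead the parser cannot choose between them.

Augment with A' → A and build the canonical LR(0) collection (I0 = CLOSURE({[A' → . A]}), then GOTO on every symbol after a dot until no new states appear). It has 13 states:
  I0: { [A → . Y ) )], [A → . Y], [A' → . A], [Y → . ) )], [Y → . ) * )], [Y → . * A g], [Y → . Y )], [Y → . g] }  — shift
  I1: { [Y → ) . )], [Y → ) . * )] }  — shift
  I2: { [A → . Y ) )], [A → . Y], [Y → * . A g], [Y → . ) )], [Y → . ) * )], [Y → . * A g], [Y → . Y )], [Y → . g] }  — shift
  I3: { [A' → A .] }  — accept
  I4: { [A → Y . ) )], [A → Y .], [Y → Y . )] }  — shift, reduce
  I5: { [Y → g .] }  — reduce
  I6: { [A → Y ) . )], [Y → Y ) .] }  — shift, reduce
  I7: { [A → Y ) ) .] }  — reduce
  I8: { [Y → * A . g] }  — shift
  I9: { [Y → * A g .] }  — reduce
  I10: { [Y → ) ) .] }  — reduce
  I11: { [Y → ) * . )] }  — shift
  I12: { [Y → ) * ) .] }  — reduce

No state contains more than one complete item.

Answer: No reduce-reduce conflicts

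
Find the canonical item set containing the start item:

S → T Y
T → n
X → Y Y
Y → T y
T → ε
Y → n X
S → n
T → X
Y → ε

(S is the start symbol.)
First, augment the grammar with S' → S
I₀ = CLOSURE({ [S' → . S] }):
  [S' → . S] has the dot before S: add [S → . T Y], [S → . n]
  [S → . T Y] has the dot before T: add [T → . n], [T → .], [T → . X]
  [T → . X] has the dot before X: add [X → . Y Y]
  [X → . Y Y] has the dot before Y: add [Y → . T y], [Y → . n X], [Y → .]
No further items can be added.

I₀ = { [S → . T Y], [S → . n], [S' → . S], [T → . X], [T → . n], [T → .], [X → . Y Y], [Y → . T y], [Y → . n X], [Y → .] }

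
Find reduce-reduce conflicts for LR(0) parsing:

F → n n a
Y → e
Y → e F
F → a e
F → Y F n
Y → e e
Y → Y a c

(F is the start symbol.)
Augment with F' → F and build the canonical LR(0) collection (I0 = CLOSURE({[F' → . F]}), then GOTO on every symbol after a dot until no new states appear). It has 15 states:
  I0: { [F → . Y F n], [F → . a e], [F → . n n a], [F' → . F], [Y → . Y a c], [Y → . e F], [Y → . e e], [Y → . e] }  — shift
  I1: { [F' → F .] }  — accept
  I2: { [F → . Y F n], [F → . a e], [F → . n n a], [F → Y . F n], [Y → . Y a c], [Y → . e F], [Y → . e e], [Y → . e], [Y → Y . a c] }  — shift
  I3: { [F → a . e] }  — shift
  I4: { [F → . Y F n], [F → . a e], [F → . n n a], [Y → . Y a c], [Y → . e F], [Y → . e e], [Y → . e], [Y → e . F], [Y → e . e], [Y → e .] }  — shift, reduce
  I5: { [F → n . n a] }  — shift
  I6: { [F → n n . a] }  — shift
  I7: { [F → n n a .] }  — reduce
  I8: { [Y → e F .] }  — reduce
  I9: { [F → . Y F n], [F → . a e], [F → . n n a], [Y → . Y a c], [Y → . e F], [Y → . e e], [Y → . e], [Y → e . F], [Y → e . e], [Y → e .], [Y → e e .] }  — shift, 2 reduces
  I10: { [F → a e .] }  — reduce
  I11: { [F → Y F . n] }  — shift
  I12: { [F → a . e], [Y → Y a . c] }  — shift
  I13: { [Y → Y a c .] }  — reduce
  I14: { [F → Y F n .] }  — reduce

I9 contains complete items [Y → e .], [Y → e e .] — reduce-reduce conflict.

Answer: Yes — I9: [Y → e .] vs [Y → e e .]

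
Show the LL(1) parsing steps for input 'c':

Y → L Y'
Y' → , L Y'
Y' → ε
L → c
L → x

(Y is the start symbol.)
Stack is shown with the top on the left.

Stack   Input  Action
---------------------
Y $     c $    output Y → L Y'
L Y' $  c $    output L → c
c Y' $  c $    match 'c'
Y' $    $      output Y' → ε
$       $      accept

The string is accepted.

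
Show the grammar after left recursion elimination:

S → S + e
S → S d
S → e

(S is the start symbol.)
S → e S'
S' → + e S'
S' → d S'
S' → ε

S is directly left-recursive. The standard transformation for
  A → A α₁ | ... | A α_m | β₁ | ... | β_n
is
  A  → β₁ A' | ... | β_n A'
  A' → α₁ A' | ... | α_m A' | ε

S → e becomes S → e S'
S → S + e becomes S' → + e S'
S → S d becomes S' → d S'
Add S' → ε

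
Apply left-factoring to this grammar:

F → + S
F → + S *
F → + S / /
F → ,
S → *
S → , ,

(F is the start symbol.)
F → + S F'
F' → ε
F' → *
F' → / /
F → ,
S → *
S → , ,

Left-factoring transforms A → αβ₁ | αβ₂ into A → αA' and A' → β₁ | β₂
(α is the longest common prefix among the alternatives). Repeat until
no nonterminal has two alternatives with a common prefix.

Round 1: F has alternatives sharing prefix '+ S'. Introduce F': F → + S F'
  Add: F' → ε
  Add: F' → *
  Add: F' → / /

No remaining common prefixes — done.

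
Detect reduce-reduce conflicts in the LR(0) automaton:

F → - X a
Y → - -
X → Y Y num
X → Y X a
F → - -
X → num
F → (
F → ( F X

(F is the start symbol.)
A reduce-reduce conflict occurs when an LR(0) state has two complete items [A → α .] and [B → β .] — both call for a reduction, and with no lookahead the parser cannot choose between them.

Augment with F' → F and build the canonical LR(0) collection (I0 = CLOSURE({[F' → . F]}), then GOTO on every symbol after a dot until no new states appear). It has 17 states:
  I0: { [F → . ( F X], [F → . (], [F → . - -], [F → . - X a], [F' → . F] }  — shift
  I1: { [F → ( . F X], [F → ( .], [F → . ( F X], [F → . (], [F → . - -], [F → . - X a] }  — shift, reduce
  I2: { [F → - . -], [F → - . X a], [X → . Y X a], [X → . Y Y num], [X → . num], [Y → . - -] }  — shift
  I3: { [F' → F .] }  — accept
  I4: { [F → - - .], [Y → - . -] }  — shift, reduce
  I5: { [F → - X . a] }  — shift
  I6: { [X → . Y X a], [X → . Y Y num], [X → . num], [X → Y . X a], [X → Y . Y num], [Y → . - -] }  — shift
  I7: { [X → num .] }  — reduce
  I8: { [Y → - . -] }  — shift
  I9: { [X → Y X . a] }  — shift
  I10: { [X → . Y X a], [X → . Y Y num], [X → . num], [X → Y . X a], [X → Y . Y num], [X → Y Y . num], [Y → . - -] }  — shift
  I11: { [X → Y Y num .], [X → num .] }  — 2 reduces
  I12: { [X → Y X a .] }  — reduce
  I13: { [Y → - - .] }  — reduce
  I14: { [F → - X a .] }  — reduce
  I15: { [F → ( F . X], [X → . Y X a], [X → . Y Y num], [X → . num], [Y → . - -] }  — shift
  I16: { [F → ( F X .] }  — reduce

I11 contains complete items [X → Y Y num .], [X → num .] — reduce-reduce conflict.

Answer: Yes — I11: [X → Y Y num .] vs [X → num .]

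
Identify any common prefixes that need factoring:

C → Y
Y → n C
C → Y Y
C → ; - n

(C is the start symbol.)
Left-factoring is needed when two productions for the same non-terminal
share a common prefix on the right-hand side.

Productions for C:
  C → Y
  C → Y Y
  C → ; - n

Found common prefix 'Y' in productions for C

Answer: Yes, C has productions with common prefix 'Y'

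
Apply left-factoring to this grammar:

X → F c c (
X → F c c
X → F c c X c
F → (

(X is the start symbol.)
X → F c c X'
X' → (
X' → ε
X' → X c
F → (

Left-factoring transforms A → αβ₁ | αβ₂ into A → αA' and A' → β₁ | β₂
(α is the longest common prefix among the alternatives). Repeat until
no nonterminal has two alternatives with a common prefix.

Round 1: X has alternatives sharing prefix 'F c c'. Introduce X': X → F c c X'
  Add: X' → (
  Add: X' → ε
  Add: X' → X c

No remaining common prefixes — done.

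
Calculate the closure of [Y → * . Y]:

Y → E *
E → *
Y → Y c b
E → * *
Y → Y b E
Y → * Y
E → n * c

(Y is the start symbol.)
{ [E → . * *], [E → . *], [E → . n * c], [Y → * . Y], [Y → . * Y], [Y → . E *], [Y → . Y b E], [Y → . Y c b] }

To compute CLOSURE, for each item [A → α.Bβ] where B is a non-terminal, add [B → .γ] for all productions B → γ; repeat for the newly added items until nothing changes.

Start with: [Y → * . Y]
  [Y → * . Y] has the dot before Y: add [Y → . E *], [Y → . Y c b], [Y → . Y b E], [Y → . * Y]
  [Y → . E *] has the dot before E: add [E → . *], [E → . * *], [E → . n * c]
No further items can be added.

CLOSURE = { [E → . * *], [E → . *], [E → . n * c], [Y → * . Y], [Y → . * Y], [Y → . E *], [Y → . Y b E], [Y → . Y c b] }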